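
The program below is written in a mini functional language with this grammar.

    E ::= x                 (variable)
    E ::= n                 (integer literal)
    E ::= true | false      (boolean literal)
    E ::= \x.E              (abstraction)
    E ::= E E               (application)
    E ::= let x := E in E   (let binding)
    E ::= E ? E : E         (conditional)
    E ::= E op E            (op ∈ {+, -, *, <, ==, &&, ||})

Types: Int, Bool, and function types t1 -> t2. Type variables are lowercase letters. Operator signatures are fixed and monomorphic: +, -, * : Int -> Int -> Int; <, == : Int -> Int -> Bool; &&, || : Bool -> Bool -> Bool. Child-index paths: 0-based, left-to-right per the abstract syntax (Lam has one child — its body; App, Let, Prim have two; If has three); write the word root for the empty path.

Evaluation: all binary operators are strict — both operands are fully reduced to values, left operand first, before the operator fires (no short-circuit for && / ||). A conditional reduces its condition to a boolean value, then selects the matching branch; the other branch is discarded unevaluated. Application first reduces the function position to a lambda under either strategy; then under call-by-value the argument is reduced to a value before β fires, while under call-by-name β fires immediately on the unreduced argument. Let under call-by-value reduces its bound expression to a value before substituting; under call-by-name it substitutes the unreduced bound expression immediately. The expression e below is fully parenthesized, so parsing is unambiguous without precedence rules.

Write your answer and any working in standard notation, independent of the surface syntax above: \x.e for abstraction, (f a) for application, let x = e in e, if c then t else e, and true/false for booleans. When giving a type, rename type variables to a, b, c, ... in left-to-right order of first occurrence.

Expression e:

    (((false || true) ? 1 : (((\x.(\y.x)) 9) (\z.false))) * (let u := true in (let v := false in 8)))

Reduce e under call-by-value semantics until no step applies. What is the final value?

Trace:
step 0: ((if (false || true) then 1 else (((\x.(\y.x)) 9) (\z.false))) * (let u = true in (let v = false in 8)))
step 1: [delta@0.0] ((if true then 1 else (((\x.(\y.x)) 9) (\z.false))) * (let u = true in (let v = false in 8)))
step 2: [if@0] (1 * (let u = true in (let v = false in 8)))
step 3: [let@1] (1 * (let v = false in 8))
step 4: [let@1] (1 * 8)
step 5: [delta@root] 8

Answer: 8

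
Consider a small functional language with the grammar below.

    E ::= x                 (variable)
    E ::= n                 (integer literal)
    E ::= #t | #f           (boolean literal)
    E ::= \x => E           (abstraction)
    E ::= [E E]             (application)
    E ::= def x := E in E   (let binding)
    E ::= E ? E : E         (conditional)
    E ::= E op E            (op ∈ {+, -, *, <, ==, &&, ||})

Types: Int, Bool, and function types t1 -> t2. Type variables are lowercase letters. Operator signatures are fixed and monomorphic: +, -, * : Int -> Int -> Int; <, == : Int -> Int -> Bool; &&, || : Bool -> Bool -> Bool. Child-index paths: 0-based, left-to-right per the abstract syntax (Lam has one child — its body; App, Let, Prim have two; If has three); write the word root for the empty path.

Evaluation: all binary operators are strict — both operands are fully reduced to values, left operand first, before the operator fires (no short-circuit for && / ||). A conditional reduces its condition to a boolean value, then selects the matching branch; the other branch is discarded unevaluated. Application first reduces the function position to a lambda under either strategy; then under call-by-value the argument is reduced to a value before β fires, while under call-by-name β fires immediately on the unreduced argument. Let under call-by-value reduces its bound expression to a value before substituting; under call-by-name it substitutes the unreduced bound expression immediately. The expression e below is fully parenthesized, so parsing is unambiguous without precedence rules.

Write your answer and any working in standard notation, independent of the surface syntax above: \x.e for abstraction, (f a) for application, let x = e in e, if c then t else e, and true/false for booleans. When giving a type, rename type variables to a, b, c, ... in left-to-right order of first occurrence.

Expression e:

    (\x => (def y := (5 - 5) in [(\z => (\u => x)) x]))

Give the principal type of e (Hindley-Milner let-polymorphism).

Answer: a -> b -> a

Trace:
  unify Int ~ Int
  unify Int ~ Int
let y : Int
x : a
\u._ : c -> a
\z._ : b -> c -> a
x : a
  unify b -> c -> a ~ a -> d
  unify b ~ a
  unify c -> a ~ d
_ _ : c -> a
\x._ : a -> c -> a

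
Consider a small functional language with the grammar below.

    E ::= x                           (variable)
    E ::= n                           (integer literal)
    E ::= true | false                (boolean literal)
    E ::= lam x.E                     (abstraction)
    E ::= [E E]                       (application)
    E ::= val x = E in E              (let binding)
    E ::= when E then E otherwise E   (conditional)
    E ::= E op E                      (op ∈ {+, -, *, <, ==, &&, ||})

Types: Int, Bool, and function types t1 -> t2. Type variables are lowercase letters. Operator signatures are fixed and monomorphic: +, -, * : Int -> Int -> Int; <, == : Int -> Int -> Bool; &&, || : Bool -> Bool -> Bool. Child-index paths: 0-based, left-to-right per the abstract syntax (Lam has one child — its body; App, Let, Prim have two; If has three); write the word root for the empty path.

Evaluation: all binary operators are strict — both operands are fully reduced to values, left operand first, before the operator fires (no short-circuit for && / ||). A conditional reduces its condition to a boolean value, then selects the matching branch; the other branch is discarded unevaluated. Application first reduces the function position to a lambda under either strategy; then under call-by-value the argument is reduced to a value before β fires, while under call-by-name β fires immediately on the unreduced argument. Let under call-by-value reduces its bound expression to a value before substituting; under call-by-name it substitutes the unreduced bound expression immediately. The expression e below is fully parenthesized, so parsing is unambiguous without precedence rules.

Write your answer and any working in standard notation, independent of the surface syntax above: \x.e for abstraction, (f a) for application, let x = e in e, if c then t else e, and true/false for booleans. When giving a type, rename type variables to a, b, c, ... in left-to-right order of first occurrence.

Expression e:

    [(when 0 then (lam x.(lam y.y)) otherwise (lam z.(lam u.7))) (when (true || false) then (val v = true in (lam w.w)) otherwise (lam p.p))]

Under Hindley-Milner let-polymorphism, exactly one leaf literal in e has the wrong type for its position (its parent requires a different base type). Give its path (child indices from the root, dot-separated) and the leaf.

Answer: 0.0 : 0

Derivation:
  unify Int ~ Bool
  FAIL: mismatch Int ~ Bool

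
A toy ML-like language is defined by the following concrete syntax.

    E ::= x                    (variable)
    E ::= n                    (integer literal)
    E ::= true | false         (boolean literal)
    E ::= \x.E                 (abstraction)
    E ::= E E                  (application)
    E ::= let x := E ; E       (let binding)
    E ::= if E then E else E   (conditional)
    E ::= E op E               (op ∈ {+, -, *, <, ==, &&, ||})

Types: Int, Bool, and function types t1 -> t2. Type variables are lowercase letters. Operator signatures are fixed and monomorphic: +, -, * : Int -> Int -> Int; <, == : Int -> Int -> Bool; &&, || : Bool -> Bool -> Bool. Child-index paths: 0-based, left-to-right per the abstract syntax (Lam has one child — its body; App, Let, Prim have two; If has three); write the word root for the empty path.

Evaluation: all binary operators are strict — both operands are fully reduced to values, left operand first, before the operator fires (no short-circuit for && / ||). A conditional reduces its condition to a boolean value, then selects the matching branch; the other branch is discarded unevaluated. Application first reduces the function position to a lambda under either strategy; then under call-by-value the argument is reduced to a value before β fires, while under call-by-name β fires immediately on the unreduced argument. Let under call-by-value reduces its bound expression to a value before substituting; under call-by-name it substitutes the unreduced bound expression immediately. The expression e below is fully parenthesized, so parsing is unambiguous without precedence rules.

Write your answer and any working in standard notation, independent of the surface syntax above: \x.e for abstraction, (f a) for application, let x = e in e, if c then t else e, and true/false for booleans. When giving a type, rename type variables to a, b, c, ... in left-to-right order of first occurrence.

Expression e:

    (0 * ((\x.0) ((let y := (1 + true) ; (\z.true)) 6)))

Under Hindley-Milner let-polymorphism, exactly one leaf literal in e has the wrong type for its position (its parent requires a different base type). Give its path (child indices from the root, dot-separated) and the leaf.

Working:
  unify Int ~ Int
\x._ : a -> Int
  unify Int ~ Int
  unify Bool ~ Int
  FAIL: mismatch Bool ~ Int

Answer: 1.1.0.0.1 : true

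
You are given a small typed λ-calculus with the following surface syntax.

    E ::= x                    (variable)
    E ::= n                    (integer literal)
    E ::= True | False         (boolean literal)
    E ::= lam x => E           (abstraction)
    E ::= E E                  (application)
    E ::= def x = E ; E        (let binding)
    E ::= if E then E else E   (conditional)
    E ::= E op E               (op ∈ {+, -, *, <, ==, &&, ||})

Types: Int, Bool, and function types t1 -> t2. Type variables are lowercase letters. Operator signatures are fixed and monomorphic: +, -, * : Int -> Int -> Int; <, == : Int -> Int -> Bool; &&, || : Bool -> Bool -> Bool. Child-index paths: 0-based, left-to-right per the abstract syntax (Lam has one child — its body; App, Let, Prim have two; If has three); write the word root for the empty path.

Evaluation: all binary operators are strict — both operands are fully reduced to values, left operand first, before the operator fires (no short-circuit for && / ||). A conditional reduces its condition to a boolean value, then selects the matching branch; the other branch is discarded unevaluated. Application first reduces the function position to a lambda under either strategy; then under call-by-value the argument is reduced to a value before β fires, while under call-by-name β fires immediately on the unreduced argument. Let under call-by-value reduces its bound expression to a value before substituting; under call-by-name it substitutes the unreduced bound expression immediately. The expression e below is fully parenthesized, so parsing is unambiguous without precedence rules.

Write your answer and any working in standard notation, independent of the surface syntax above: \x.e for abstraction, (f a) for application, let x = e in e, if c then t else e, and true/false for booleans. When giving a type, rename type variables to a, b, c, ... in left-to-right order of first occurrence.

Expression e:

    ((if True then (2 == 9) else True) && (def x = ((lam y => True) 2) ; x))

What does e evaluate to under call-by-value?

Trace:
step 0: ((if true then (2 == 9) else true) && (let x = ((\y.true) 2) in x))
step 1: [if@0] ((2 == 9) && (let x = ((\y.true) 2) in x))
step 2: [delta@0] (false && (let x = ((\y.true) 2) in x))
step 3: [beta@1.0] (false && (let x = true in x))
step 4: [let@1] (false && true)
step 5: [delta@root] false

Answer: false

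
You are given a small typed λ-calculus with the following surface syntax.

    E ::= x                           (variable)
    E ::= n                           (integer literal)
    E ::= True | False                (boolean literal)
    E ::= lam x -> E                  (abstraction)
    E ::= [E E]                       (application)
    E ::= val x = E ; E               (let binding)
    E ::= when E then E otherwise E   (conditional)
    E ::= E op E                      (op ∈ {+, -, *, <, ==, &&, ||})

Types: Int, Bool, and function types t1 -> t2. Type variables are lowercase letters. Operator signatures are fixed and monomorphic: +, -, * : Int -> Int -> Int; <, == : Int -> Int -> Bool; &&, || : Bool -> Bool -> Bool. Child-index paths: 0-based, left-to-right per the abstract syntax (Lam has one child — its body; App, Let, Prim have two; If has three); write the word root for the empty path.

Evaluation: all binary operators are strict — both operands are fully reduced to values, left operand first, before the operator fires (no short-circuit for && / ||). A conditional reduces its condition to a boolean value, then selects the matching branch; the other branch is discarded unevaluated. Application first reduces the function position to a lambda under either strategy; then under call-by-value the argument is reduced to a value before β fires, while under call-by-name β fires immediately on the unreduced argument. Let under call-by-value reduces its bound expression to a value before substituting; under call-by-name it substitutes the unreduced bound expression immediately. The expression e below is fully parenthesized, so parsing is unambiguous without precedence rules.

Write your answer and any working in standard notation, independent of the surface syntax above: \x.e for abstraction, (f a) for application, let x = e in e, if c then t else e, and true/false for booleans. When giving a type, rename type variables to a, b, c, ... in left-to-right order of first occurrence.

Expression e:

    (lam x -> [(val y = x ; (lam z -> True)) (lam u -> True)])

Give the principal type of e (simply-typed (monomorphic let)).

Answer: a -> Bool

Trace:
x : a
let y : a
\z._ : b -> Bool
\u._ : c -> Bool
  unify b -> Bool ~ (c -> Bool) -> d
  unify b ~ c -> Bool
  unify Bool ~ d
_ _ : Bool
\x._ : a -> Bool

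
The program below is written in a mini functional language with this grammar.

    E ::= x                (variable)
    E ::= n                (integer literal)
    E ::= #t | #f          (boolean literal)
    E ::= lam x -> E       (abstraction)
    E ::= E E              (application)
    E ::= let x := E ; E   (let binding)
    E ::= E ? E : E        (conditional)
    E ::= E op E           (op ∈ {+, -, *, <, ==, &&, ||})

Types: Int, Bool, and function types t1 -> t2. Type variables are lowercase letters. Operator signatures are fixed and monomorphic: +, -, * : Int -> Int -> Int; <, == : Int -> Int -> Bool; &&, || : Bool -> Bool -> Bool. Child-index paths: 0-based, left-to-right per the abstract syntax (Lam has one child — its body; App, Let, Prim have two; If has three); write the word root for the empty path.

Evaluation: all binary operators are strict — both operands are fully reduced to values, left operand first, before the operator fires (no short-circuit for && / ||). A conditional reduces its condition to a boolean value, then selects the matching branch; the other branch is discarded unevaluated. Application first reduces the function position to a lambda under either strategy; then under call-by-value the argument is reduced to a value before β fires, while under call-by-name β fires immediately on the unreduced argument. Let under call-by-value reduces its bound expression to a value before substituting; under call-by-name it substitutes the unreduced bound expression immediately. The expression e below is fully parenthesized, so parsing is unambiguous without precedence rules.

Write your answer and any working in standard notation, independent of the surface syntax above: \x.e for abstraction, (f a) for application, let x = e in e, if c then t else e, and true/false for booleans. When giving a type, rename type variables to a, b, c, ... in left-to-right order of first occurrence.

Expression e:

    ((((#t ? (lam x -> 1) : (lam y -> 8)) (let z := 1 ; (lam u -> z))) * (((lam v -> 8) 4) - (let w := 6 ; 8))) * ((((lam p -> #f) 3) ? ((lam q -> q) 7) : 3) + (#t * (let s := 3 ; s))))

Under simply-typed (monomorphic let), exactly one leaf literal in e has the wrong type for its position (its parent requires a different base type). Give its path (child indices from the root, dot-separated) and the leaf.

Trace:
  unify Bool ~ Bool
\x._ : a -> Int
\y._ : b -> Int
  unify a -> Int ~ b -> Int
  unify a ~ b
  unify Int ~ Int
let z : Int
z : Int
\u._ : c -> Int
  unify b -> Int ~ (c -> Int) -> d
  unify b ~ c -> Int
  unify Int ~ d
_ _ : Int
  unify Int ~ Int
\v._ : e -> Int
  unify e -> Int ~ Int -> f
  unify e ~ Int
  unify Int ~ f
_ _ : Int
  unify Int ~ Int
let w : Int
  unify Int ~ Int
  unify Int ~ Int
  unify Int ~ Int
\p._ : g -> Bool
  unify g -> Bool ~ Int -> h
  unify g ~ Int
  unify Bool ~ h
_ _ : Bool
  unify Bool ~ Bool
q : i
\q._ : i -> i
  unify i -> i ~ Int -> j
  unify i ~ Int
  unify Int ~ j
_ _ : Int
  unify Int ~ Int
  unify Int ~ Int
  unify Bool ~ Int
  FAIL: mismatch Bool ~ Int

Answer: 1.1.0 : true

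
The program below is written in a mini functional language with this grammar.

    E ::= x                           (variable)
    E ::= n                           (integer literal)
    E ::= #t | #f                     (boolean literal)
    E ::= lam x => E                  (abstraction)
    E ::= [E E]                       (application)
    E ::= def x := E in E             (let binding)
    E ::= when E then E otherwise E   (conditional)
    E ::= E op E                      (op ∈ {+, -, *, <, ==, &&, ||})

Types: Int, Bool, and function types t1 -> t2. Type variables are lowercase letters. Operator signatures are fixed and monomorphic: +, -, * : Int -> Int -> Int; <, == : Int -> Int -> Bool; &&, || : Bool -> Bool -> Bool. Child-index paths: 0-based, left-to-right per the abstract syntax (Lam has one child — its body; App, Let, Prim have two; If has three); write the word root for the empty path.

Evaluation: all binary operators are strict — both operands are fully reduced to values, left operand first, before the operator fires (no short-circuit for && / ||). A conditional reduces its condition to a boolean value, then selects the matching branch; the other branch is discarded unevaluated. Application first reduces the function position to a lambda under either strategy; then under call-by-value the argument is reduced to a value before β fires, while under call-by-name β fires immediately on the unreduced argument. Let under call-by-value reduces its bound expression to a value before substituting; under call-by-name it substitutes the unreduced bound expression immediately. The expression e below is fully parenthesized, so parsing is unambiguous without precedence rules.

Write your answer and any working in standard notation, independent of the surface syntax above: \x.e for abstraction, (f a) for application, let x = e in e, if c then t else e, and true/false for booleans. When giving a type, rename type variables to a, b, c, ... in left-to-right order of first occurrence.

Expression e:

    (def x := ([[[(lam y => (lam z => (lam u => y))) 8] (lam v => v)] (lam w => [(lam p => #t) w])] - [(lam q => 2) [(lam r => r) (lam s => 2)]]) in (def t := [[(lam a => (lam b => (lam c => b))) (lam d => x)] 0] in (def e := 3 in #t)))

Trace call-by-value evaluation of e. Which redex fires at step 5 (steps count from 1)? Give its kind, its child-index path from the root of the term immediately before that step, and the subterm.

Derivation:
step 0: (let x = (((((\y.(\z.(\u.y))) 8) (\v.v)) (\w.((\p.true) w))) - ((\q.2) ((\r.r) (\s.2)))) in (let t = (((\a.(\b.(\c.b))) (\d.x)) 0) in (let e = 3 in true)))
step 1: [beta@0.0.0.0] (let x = ((((\z.(\u.8)) (\v.v)) (\w.((\p.true) w))) - ((\q.2) ((\r.r) (\s.2)))) in (let t = (((\a.(\b.(\c.b))) (\d.x)) 0) in (let e = 3 in true)))
step 2: [beta@0.0.0] (let x = (((\u.8) (\w.((\p.true) w))) - ((\q.2) ((\r.r) (\s.2)))) in (let t = (((\a.(\b.(\c.b))) (\d.x)) 0) in (let e = 3 in true)))
step 3: [beta@0.0] (let x = (8 - ((\q.2) ((\r.r) (\s.2)))) in (let t = (((\a.(\b.(\c.b))) (\d.x)) 0) in (let e = 3 in true)))
step 4: [beta@0.1.1] (let x = (8 - ((\q.2) (\s.2))) in (let t = (((\a.(\b.(\c.b))) (\d.x)) 0) in (let e = 3 in true)))
step 5: [beta@0.1] (let x = (8 - 2) in (let t = (((\a.(\b.(\c.b))) (\d.x)) 0) in (let e = 3 in true)))

Answer: beta at 0.1 : ((\q.2) (\s.2))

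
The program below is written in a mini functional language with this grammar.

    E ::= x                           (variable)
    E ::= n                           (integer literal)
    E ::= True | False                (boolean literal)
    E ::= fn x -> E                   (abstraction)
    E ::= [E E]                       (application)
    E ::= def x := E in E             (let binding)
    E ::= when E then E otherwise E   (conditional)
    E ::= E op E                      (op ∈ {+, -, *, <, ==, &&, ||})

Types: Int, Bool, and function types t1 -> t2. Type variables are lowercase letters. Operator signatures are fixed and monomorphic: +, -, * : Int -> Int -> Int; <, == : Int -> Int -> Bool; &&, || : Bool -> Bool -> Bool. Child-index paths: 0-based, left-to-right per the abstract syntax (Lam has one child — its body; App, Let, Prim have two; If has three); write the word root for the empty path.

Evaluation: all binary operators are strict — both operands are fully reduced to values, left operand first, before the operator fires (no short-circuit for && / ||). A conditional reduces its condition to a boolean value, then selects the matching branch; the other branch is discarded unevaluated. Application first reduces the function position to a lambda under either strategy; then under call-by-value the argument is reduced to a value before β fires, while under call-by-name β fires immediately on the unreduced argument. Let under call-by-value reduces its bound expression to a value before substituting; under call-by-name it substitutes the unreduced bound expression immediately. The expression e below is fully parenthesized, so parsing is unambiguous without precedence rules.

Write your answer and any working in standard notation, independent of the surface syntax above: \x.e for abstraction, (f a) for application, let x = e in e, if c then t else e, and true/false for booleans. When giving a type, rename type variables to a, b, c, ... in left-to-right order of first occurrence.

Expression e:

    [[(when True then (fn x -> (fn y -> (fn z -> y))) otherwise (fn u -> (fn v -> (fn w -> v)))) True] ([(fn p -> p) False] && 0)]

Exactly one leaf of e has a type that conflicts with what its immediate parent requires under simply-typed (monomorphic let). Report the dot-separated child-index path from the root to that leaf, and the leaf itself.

Trace:
  unify Bool ~ Bool
y : b
\z._ : c -> b
\y._ : b -> c -> b
\x._ : a -> b -> c -> b
v : e
\w._ : f -> e
\v._ : e -> f -> e
\u._ : d -> e -> f -> e
  unify a -> b -> c -> b ~ d -> e -> f -> e
  unify a ~ d
  unify b -> c -> b ~ e -> f -> e
  unify b ~ e
  unify c -> e ~ f -> e
  unify c ~ f
  unify e ~ e
  unify d -> e -> f -> e ~ Bool -> g
  unify d ~ Bool
  unify e -> f -> e ~ g
_ _ : e -> f -> e
p : h
\p._ : h -> h
  unify h -> h ~ Bool -> i
  unify h ~ Bool
  unify Bool ~ i
_ _ : Bool
  unify Bool ~ Bool
  unify Int ~ Bool
  FAIL: mismatch Int ~ Bool

Answer: 1.1 : 0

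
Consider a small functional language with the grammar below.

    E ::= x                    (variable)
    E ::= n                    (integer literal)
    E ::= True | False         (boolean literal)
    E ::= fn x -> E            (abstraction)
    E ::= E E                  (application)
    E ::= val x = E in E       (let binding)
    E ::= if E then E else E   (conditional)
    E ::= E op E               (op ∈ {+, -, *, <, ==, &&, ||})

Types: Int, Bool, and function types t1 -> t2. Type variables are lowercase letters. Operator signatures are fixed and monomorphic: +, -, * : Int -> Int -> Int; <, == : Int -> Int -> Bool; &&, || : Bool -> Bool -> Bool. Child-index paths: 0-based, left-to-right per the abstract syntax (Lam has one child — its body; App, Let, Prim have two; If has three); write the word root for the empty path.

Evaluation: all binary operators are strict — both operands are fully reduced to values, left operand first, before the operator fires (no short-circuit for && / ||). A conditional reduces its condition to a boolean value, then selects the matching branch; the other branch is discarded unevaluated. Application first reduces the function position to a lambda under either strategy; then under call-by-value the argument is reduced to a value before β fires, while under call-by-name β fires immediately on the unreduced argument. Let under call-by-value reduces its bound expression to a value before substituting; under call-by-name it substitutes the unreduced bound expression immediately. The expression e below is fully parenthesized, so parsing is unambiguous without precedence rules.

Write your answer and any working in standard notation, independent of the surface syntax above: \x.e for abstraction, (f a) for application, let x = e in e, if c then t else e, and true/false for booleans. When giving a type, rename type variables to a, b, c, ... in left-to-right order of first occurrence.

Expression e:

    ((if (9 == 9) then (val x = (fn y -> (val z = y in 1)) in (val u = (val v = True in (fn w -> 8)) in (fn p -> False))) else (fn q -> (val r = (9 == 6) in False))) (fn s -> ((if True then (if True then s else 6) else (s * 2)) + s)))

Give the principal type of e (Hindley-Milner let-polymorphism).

Answer: Bool

Working:
  unify Int ~ Int
  unify Int ~ Int
  unify Bool ~ Bool
y : a
let z : a
\y._ : a -> Int
let x : forall. a -> Int
let v : Bool
\w._ : b -> Int
let u : forall. b -> Int
\p._ : c -> Bool
  unify Int ~ Int
  unify Int ~ Int
let r : Bool
\q._ : d -> Bool
  unify c -> Bool ~ d -> Bool
  unify c ~ d
  unify Bool ~ Bool
  unify Bool ~ Bool
  unify Bool ~ Bool
s : e
  unify e ~ Int
s : Int
  unify Int ~ Int
  unify Int ~ Int
  unify Int ~ Int
  unify Int ~ Int
s : Int
  unify Int ~ Int
\s._ : Int -> Int
  unify d -> Bool ~ (Int -> Int) -> f
  unify d ~ Int -> Int
  unify Bool ~ f
_ _ : Bool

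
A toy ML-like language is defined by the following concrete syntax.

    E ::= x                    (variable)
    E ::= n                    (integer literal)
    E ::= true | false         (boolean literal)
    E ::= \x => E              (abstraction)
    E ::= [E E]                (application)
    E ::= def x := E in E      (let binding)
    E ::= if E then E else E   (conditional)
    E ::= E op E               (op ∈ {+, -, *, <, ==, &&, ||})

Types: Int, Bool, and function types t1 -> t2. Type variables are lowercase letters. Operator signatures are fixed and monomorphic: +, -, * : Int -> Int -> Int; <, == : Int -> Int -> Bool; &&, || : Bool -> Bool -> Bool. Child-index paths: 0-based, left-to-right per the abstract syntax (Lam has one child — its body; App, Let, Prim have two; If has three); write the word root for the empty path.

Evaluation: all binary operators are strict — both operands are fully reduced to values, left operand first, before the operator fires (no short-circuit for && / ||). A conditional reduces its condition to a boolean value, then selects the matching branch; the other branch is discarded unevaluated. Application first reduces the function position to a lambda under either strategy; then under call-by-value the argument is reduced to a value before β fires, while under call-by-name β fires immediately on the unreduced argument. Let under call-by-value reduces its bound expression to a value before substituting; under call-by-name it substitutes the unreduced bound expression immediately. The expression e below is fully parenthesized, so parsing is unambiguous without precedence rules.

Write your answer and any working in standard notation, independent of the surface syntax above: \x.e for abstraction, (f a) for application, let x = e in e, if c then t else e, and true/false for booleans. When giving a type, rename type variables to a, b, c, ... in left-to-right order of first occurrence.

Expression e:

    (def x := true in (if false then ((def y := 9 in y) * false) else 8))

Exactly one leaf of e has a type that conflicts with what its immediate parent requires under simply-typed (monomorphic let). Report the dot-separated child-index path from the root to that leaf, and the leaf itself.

Answer: 1.1.1 : false

Derivation:
let x : Bool
  unify Bool ~ Bool
let y : Int
y : Int
  unify Int ~ Int
  unify Bool ~ Int
  FAIL: mismatch Bool ~ Int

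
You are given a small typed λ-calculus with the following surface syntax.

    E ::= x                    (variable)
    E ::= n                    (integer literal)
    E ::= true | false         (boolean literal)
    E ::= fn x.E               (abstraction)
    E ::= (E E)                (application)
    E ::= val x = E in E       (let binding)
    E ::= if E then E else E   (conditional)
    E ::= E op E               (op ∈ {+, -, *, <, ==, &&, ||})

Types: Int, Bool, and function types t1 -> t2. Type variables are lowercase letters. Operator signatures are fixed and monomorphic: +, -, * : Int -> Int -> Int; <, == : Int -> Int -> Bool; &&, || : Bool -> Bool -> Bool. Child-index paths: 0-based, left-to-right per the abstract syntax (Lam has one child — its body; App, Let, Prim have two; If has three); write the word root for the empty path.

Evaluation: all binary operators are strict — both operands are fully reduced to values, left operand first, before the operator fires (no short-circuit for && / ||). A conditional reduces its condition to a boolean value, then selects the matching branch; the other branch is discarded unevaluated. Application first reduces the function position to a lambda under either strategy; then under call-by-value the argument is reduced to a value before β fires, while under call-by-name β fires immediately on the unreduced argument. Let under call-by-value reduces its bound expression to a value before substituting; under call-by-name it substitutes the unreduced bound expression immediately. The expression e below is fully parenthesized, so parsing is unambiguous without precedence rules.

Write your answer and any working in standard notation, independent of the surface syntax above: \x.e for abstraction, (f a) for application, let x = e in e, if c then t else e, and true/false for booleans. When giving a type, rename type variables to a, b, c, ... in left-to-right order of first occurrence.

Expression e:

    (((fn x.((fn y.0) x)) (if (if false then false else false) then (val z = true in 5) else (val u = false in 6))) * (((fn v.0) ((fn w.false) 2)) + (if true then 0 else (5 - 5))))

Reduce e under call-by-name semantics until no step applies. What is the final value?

Answer: 0

Working:
step 0: (((\x.((\y.0) x)) (if (if false then false else false) then (let z = true in 5) else (let u = false in 6))) * (((\v.0) ((\w.false) 2)) + (if true then 0 else (5 - 5))))
step 1: [beta@0] (((\y.0) (if (if false then false else false) then (let z = true in 5) else (let u = false in 6))) * (((\v.0) ((\w.false) 2)) + (if true then 0 else (5 - 5))))
step 2: [beta@0] (0 * (((\v.0) ((\w.false) 2)) + (if true then 0 else (5 - 5))))
step 3: [beta@1.0] (0 * (0 + (if true then 0 else (5 - 5))))
step 4: [if@1.1] (0 * (0 + 0))
step 5: [delta@1] (0 * 0)
step 6: [delta@root] 0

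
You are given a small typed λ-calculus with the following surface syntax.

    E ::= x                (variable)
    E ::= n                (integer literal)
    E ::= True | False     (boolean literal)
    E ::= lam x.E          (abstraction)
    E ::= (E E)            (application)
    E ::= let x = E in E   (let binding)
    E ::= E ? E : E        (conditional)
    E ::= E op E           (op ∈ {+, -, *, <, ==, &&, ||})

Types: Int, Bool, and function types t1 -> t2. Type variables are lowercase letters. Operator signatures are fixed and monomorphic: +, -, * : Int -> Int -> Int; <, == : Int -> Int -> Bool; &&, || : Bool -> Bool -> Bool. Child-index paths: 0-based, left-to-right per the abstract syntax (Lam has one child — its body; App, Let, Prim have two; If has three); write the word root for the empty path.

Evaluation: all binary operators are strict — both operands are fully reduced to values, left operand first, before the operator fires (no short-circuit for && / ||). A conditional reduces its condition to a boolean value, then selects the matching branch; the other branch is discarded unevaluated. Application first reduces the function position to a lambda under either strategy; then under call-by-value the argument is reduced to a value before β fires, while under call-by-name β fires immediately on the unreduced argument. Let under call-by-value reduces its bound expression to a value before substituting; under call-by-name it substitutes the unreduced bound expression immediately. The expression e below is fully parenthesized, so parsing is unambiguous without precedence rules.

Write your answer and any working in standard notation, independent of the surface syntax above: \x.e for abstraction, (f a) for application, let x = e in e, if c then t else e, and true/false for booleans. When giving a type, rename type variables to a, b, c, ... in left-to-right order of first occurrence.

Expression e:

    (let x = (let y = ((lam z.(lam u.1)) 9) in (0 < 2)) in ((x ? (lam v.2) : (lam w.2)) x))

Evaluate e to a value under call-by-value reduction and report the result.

Trace:
step 0: (let x = (let y = ((\z.(\u.1)) 9) in (0 < 2)) in ((if x then (\v.2) else (\w.2)) x))
step 1: [beta@0.0] (let x = (let y = (\u.1) in (0 < 2)) in ((if x then (\v.2) else (\w.2)) x))
step 2: [let@0] (let x = (0 < 2) in ((if x then (\v.2) else (\w.2)) x))
step 3: [delta@0] (let x = true in ((if x then (\v.2) else (\w.2)) x))
step 4: [let@root] ((if true then (\v.2) else (\w.2)) true)
step 5: [if@0] ((\v.2) true)
step 6: [beta@root] 2

Answer: 2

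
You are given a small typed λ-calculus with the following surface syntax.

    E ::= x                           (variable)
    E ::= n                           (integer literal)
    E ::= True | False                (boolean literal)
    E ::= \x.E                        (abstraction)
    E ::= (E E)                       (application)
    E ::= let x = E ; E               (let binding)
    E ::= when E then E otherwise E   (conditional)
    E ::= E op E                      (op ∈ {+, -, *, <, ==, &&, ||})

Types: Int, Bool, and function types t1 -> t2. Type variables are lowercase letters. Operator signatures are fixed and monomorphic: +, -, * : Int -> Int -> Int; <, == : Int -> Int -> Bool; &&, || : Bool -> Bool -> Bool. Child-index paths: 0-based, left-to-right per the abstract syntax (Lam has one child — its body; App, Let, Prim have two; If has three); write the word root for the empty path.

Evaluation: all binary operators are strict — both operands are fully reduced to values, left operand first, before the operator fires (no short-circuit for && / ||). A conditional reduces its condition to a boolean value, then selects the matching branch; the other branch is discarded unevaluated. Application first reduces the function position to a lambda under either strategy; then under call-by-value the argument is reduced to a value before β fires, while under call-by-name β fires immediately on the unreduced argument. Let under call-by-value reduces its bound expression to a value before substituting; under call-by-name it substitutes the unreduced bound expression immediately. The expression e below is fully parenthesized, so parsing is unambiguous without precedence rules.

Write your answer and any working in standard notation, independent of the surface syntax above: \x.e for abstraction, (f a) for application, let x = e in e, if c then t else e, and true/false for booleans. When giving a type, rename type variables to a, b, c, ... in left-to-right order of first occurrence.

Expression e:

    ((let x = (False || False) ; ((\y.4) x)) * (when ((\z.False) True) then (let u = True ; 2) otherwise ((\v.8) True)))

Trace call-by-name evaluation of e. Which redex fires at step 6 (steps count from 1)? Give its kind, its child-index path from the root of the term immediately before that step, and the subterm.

Working:
step 0: ((let x = (false || false) in ((\y.4) x)) * (if ((\z.false) true) then (let u = true in 2) else ((\v.8) true)))
step 1: [let@0] (((\y.4) (false || false)) * (if ((\z.false) true) then (let u = true in 2) else ((\v.8) true)))
step 2: [beta@0] (4 * (if ((\z.false) true) then (let u = true in 2) else ((\v.8) true)))
step 3: [beta@1.0] (4 * (if false then (let u = true in 2) else ((\v.8) true)))
step 4: [if@1] (4 * ((\v.8) true))
step 5: [beta@1] (4 * 8)
step 6: [delta@root] 32

Answer: delta at root : (4 * 8)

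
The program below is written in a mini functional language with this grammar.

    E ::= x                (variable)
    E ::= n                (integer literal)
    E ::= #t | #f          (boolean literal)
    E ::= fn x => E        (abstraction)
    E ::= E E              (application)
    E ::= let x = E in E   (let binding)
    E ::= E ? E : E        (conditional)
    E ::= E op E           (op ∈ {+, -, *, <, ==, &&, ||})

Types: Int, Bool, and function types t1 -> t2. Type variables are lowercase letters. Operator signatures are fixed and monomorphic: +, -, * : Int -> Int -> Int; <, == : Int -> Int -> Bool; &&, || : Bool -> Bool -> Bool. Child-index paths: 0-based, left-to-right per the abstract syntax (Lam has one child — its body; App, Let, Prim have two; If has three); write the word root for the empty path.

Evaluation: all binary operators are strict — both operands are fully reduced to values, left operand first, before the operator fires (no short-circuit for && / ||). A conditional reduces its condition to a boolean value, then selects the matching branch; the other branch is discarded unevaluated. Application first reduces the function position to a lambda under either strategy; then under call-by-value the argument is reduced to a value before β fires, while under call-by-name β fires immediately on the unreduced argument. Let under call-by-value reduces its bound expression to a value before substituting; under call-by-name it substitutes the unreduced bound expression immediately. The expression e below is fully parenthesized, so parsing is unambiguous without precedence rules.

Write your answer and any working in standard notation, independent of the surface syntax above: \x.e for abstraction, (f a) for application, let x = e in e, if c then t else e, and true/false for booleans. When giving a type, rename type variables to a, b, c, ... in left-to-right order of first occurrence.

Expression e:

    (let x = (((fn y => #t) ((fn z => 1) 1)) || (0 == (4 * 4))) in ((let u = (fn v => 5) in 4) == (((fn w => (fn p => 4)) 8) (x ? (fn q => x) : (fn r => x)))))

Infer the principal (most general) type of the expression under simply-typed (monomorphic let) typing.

Derivation:
\y._ : a -> Bool
\z._ : b -> Int
  unify b -> Int ~ Int -> c
  unify b ~ Int
  unify Int ~ c
_ _ : Int
  unify a -> Bool ~ Int -> d
  unify a ~ Int
  unify Bool ~ d
_ _ : Bool
  unify Bool ~ Bool
  unify Int ~ Int
  unify Int ~ Int
  unify Int ~ Int
  unify Int ~ Int
  unify Bool ~ Bool
let x : Bool
\v._ : e -> Int
let u : e -> Int
  unify Int ~ Int
\p._ : g -> Int
\w._ : f -> g -> Int
  unify f -> g -> Int ~ Int -> h
  unify f ~ Int
  unify g -> Int ~ h
_ _ : g -> Int
x : Bool
  unify Bool ~ Bool
x : Bool
\q._ : i -> Bool
x : Bool
\r._ : j -> Bool
  unify i -> Bool ~ j -> Bool
  unify i ~ j
  unify Bool ~ Bool
  unify g -> Int ~ (j -> Bool) -> k
  unify g ~ j -> Bool
  unify Int ~ k
_ _ : Int
  unify Int ~ Int

Answer: Bool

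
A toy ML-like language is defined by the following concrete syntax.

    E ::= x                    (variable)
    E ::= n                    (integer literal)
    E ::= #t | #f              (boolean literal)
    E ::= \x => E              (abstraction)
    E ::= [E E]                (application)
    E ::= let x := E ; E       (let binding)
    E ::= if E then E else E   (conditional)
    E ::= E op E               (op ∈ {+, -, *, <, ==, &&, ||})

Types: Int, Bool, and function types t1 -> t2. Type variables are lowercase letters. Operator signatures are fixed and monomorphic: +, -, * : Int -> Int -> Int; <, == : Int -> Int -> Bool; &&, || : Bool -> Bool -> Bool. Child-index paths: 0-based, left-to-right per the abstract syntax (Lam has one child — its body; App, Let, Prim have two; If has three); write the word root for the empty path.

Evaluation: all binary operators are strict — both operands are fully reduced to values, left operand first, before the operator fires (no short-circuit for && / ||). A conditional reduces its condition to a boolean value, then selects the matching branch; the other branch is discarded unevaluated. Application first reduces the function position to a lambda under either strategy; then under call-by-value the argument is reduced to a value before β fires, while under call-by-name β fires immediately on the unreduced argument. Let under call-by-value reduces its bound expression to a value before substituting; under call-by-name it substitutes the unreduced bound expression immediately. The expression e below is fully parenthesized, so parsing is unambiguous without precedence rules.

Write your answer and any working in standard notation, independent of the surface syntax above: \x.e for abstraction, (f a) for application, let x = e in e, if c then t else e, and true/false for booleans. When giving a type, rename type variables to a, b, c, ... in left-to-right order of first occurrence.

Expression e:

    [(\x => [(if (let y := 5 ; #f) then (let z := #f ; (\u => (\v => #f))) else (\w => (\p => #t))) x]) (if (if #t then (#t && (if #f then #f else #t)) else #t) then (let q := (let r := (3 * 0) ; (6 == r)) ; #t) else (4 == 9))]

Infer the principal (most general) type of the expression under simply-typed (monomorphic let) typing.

Answer: a -> Bool

Derivation:
let y : Int
  unify Bool ~ Bool
let z : Bool
\v._ : c -> Bool
\u._ : b -> c -> Bool
\p._ : e -> Bool
\w._ : d -> e -> Bool
  unify b -> c -> Bool ~ d -> e -> Bool
  unify b ~ d
  unify c -> Bool ~ e -> Bool
  unify c ~ e
  unify Bool ~ Bool
x : a
  unify d -> e -> Bool ~ a -> f
  unify d ~ a
  unify e -> Bool ~ f
_ _ : e -> Bool
\x._ : a -> e -> Bool
  unify Bool ~ Bool
  unify Bool ~ Bool
  unify Bool ~ Bool
  unify Bool ~ Bool
  unify Bool ~ Bool
  unify Bool ~ Bool
  unify Bool ~ Bool
  unify Int ~ Int
  unify Int ~ Int
let r : Int
  unify Int ~ Int
r : Int
  unify Int ~ Int
let q : Bool
  unify Int ~ Int
  unify Int ~ Int
  unify Bool ~ Bool
  unify a -> e -> Bool ~ Bool -> g
  unify a ~ Bool
  unify e -> Bool ~ g
_ _ : e -> Bool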